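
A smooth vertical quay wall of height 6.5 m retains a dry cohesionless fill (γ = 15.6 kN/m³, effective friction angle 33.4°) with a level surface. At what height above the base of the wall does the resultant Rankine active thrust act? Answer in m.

2.17 m

K_a = 0.2899.
The pressure distribution is triangular, so the resultant acts at H/3 above the base = 6.5/3 = 2.167 m.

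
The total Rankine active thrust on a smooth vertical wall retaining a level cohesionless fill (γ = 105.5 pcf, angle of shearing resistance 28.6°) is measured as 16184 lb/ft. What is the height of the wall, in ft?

K_a = 0.3525. P_a = ½ K_a γ H² ⇒ H = √(2P_a/(K_a γ)).
H = √(2×16184/(0.3525×105.5)) = 29.50 ft.

29.5 ft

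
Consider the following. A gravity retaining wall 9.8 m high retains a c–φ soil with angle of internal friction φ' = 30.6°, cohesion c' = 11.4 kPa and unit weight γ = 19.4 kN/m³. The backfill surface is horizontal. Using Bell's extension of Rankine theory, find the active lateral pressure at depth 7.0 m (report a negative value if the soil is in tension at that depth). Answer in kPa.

K_a = (1 − sin φ)/(1 + sin φ) = 0.3253.
σ_a = K_a γ z − 2c√K_a = 0.3253×19.4×7.0 − 2×11.4×0.5704 = 31.18 kPa.

31.2 kPa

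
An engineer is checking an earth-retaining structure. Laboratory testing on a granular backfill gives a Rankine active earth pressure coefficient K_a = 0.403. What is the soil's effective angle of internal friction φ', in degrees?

K_a = tan²(45° − φ/2) ⇒ 45° − φ/2 = arctan(√0.403) = 32.41°.
φ = 2(45° − 32.41°) = 25.18°.

25.2°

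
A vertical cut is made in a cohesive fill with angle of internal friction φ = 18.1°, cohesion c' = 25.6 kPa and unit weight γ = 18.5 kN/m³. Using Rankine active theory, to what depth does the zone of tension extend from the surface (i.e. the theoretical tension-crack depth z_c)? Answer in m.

3.82 m

K_a = tan²(45° − 18.1°/2) = 0.5259; √K_a = 0.7252.
The active pressure is zero where K_a γ z = 2c√K_a, so z_c = 2c/(γ√K_a) = 2×25.6/(18.5×0.7252) = 3.816 m.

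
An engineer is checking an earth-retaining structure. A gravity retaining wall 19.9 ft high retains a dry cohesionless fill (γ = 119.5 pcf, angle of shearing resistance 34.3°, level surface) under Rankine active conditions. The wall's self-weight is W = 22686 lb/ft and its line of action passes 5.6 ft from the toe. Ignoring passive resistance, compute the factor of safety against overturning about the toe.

2.90

K_a = tan²(45° − 34.3°/2) = 0.2792.
P_a = ½K_aγH² = 0.5×0.2792×119.5×19.9² = 6605 lb/ft, acting at H/3 = 6.633 ft above the base.
Overturning moment M_o = P_a × H/3 = 6605 × 6.633 = 43820.
Resisting moment M_r = W × 5.6 = 22686 × 5.6 = 127000.
FS_overturning = M_r/M_o = 127000/43820 = 2.899.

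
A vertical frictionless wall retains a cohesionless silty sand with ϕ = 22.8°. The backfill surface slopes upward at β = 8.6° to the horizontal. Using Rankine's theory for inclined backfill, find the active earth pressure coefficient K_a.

K_a = cos β · (cos β − √(cos²β − cos²φ)) / (cos β + √(cos²β − cos²φ)).
cos β = 0.9888, cos φ = 0.9219, √(cos²β − cos²φ) = 0.3575.
K_a = 0.9888 × (0.9888 − 0.3575)/(0.9888 + 0.3575) = 0.4636.

0.464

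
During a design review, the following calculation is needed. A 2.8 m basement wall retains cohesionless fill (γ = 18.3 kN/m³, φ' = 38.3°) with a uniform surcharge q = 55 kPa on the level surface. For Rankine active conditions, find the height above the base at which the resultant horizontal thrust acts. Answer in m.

K_a = 0.2347.
Triangular part P₁ = ½K_aγH² = 16.84 at H/3 = 0.9333 m; rectangular part P₂ = K_a q H = 36.15 at H/2 = 1.400 m.
ȳ = (P₁·0.9333 + P₂·1.400)/(P₁+P₂) = 1.252 m.

1.25 m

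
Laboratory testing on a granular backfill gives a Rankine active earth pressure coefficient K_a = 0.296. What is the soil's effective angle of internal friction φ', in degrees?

32.9°

K_a = tan²(45° − φ/2) ⇒ 45° − φ/2 = arctan(√0.296) = 28.55°.
φ = 2(45° − 28.55°) = 32.90°.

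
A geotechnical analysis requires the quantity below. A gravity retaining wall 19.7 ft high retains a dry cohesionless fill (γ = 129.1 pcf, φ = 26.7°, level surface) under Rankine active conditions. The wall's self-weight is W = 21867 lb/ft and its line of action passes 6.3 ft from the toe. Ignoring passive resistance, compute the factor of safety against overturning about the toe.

2.20

K_a = tan²(45° − 26.7°/2) = 0.3800.
P_a = ½K_aγH² = 0.5×0.3800×129.1×19.7² = 9518 lb/ft, acting at H/3 = 6.567 ft above the base.
Overturning moment M_o = P_a × H/3 = 9518 × 6.567 = 62500.
Resisting moment M_r = W × 6.3 = 21867 × 6.3 = 137800.
FS_overturning = M_r/M_o = 137800/62500 = 2.204.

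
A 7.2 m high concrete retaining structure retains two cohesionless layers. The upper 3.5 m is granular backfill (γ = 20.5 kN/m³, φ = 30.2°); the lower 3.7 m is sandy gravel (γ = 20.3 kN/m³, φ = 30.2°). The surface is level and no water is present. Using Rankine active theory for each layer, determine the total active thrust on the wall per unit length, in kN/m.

175 kN/m

K_a1 = tan²(45°−30.2°/2) = 0.3307; K_a2 = tan²(45°−30.2°/2) = 0.3307.
Layer 1: σ at base = K_a1 γ₁ h₁ = 23.72 kPa; P₁ = ½×23.72×3.5 = 41.52.
Layer 2: σ_v at top = γ₁h₁ = 71.75; σ_h top = K_a2×71.75 = 23.72; σ_h base = K_a2×(71.75+20.3×3.7) = 48.56.
P₂ = ½(23.72+48.56)×3.7 = 133.7. Total P_a = 41.52+133.7 = 175.2 kN/m.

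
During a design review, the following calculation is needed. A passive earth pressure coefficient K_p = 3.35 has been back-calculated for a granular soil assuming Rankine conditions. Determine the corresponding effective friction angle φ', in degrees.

32.7°

K_p = (1+sin φ)/(1−sin φ) ⇒ sin φ = (K_p − 1)/(K_p + 1) = 0.5402.
φ = arcsin(0.5402) = 32.70°.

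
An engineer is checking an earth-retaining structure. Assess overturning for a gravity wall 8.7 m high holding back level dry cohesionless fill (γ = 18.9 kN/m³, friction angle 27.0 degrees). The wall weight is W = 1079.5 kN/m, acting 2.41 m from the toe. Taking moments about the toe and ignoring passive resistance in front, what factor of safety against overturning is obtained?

3.34

K_a = tan²(45° − 27.0°/2) = 0.3755.
P_a = ½K_aγH² = 0.5×0.3755×18.9×8.7² = 268.6 kN/m, acting at H/3 = 2.900 m above the base.
Overturning moment M_o = P_a × H/3 = 268.6 × 2.900 = 778.9.
Resisting moment M_r = W × 2.41 = 1079.5 × 2.41 = 2602.
FS_overturning = M_r/M_o = 2602/778.9 = 3.340.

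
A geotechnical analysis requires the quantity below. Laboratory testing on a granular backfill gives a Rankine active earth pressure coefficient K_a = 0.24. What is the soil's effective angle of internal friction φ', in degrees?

K_a = tan²(45° − φ/2) ⇒ 45° − φ/2 = arctan(√0.24) = 26.10°.
φ = 2(45° − 26.10°) = 37.80°.

37.8°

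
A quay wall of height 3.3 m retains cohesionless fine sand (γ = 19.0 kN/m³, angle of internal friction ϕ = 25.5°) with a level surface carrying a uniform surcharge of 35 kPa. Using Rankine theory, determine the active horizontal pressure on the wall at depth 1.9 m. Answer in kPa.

K_a = (1 − sin φ)/(1 + sin φ) = 0.3981.
σ_v = γz + q = 19.0 × 1.9 + 35 = 71.10 kPa.
σ_h = K_a σ_v = 0.3981 × 71.10 = 28.31 kPa.

28.3 kPa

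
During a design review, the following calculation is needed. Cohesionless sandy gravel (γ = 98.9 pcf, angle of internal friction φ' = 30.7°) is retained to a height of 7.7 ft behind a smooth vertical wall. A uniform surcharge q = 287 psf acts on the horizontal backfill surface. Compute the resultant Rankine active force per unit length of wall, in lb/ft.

1670 lb/ft

K_a = tan²(45° − φ/2) = 0.3240.
Soil triangle: ½ K_a γ H² = 0.5×0.3240×98.9×7.7² = 950.0 lb/ft.
Surcharge rectangle: K_a q H = 0.3240×287×7.7 = 716.1 lb/ft.
Total = 950.0 + 716.1 = 1666 lb/ft.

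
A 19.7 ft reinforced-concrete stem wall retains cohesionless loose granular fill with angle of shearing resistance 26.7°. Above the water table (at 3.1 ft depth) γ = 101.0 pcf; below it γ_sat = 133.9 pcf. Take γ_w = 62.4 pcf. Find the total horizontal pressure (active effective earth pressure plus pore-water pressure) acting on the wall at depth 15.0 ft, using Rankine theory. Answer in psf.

1180 psf

K_a = (1 − sin φ)/(1 + sin φ) = 0.3800.
γ' = 133.9 − 62.4 = 71.50 pcf.
Effective vertical stress at 15.0 ft: σ'_v = 101.0×3.1 + 71.50×11.9 = 1164 psf.
σ'_h = K_a σ'_v = 0.3800 × 1164 = 442.3 psf; u = γ_w × 11.9 = 742.6 psf.
Total σ_h = 442.3 + 742.6 = 1185 psf.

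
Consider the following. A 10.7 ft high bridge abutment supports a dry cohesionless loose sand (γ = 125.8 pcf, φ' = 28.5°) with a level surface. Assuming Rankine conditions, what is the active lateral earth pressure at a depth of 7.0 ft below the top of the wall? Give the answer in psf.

312 psf

K_a = (1 − sin φ)/(1 + sin φ) = 0.3540.
σ_h = K_a γ z = 0.3540 × 125.8 × 7.0 = 311.7 psf.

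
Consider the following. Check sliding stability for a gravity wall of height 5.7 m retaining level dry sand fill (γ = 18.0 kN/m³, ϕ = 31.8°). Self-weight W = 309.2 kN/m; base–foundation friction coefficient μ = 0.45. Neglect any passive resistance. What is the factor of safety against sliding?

K_a = tan²(45° − 31.8°/2) = 0.3098.
P_a = ½K_aγH² = 0.5×0.3098×18.0×5.7² = 90.59 kN/m, acting at H/3 = 1.900 m above the base.
FS_sliding = μW / P_a = 0.45×309.2 / 90.59 = 1.536.

1.54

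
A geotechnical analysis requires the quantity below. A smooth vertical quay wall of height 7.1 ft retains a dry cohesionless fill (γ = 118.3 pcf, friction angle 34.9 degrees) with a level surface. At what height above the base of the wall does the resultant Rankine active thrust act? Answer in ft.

K_a = 0.2721.
The pressure distribution is triangular, so the resultant acts at H/3 above the base = 7.1/3 = 2.367 ft.

2.37 ft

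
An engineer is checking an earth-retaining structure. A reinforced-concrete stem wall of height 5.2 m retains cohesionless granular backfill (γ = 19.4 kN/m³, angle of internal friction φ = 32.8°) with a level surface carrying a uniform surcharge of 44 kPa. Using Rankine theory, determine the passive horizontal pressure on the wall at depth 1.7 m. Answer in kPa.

K_p = (1 + sin φ)/(1 − sin φ) = 3.364.
σ_v = γz + q = 19.4 × 1.7 + 44 = 76.98 kPa.
σ_h = K_p σ_v = 3.364 × 76.98 = 259.0 kPa.

259 kPa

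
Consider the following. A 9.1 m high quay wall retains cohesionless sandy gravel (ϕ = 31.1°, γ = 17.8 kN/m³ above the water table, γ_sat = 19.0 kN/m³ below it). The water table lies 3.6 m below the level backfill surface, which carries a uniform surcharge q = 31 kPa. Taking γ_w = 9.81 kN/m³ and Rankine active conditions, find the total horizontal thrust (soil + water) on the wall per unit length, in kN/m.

K_a = tan²(45° − φ/2) = 0.3188.
γ' = 19.0 − 9.81 = 9.190 kN/m³. h₂ = H − d_w = 5.5 m.
σ'_h: at surface K_a·q = 9.883; at WT K_a(q+γd_w) = 30.31; at base K_a(q+γd_w+γ'h₂) = 46.42 kPa.
P₁ = ½(9.883+30.31)×3.6 = 72.35; P₂ = ½(30.31+46.42)×5.5 = 211.0; P_w = ½γ_w h₂² = 148.4.
Total = 72.35+211.0+148.4 = 431.7 kN/m.

432 kN/m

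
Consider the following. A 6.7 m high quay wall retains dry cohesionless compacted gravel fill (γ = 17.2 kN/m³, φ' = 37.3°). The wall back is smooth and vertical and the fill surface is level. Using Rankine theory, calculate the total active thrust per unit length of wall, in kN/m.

K_a = tan²(45° − φ/2) = 0.2453.
P_a = ½ K_a γ H² = 0.5 × 0.2453 × 17.2 × 6.7² = 94.71 kN/m.

94.7 kN/m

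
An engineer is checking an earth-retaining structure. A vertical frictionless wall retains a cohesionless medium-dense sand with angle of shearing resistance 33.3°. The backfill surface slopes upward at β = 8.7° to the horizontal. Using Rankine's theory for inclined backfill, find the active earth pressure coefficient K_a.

0.300

K_a = cos β · (cos β − √(cos²β − cos²φ)) / (cos β + √(cos²β − cos²φ)).
cos β = 0.9885, cos φ = 0.8358, √(cos²β − cos²φ) = 0.5278.
K_a = 0.9885 × (0.9885 − 0.5278)/(0.9885 + 0.5278) = 0.3004.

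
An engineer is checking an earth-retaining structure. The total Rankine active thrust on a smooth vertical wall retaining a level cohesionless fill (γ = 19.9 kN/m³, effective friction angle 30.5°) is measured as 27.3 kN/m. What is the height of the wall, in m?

K_a = 0.3267. P_a = ½ K_a γ H² ⇒ H = √(2P_a/(K_a γ)).
H = √(2×27.3/(0.3267×19.9)) = 2.898 m.

2.90 m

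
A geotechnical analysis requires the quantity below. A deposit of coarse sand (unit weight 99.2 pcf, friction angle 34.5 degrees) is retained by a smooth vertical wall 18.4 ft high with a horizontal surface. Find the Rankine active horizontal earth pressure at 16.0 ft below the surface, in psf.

K_a = (1 − sin φ)/(1 + sin φ) = 0.2768.
σ_h = K_a γ z = 0.2768 × 99.2 × 16.0 = 439.3 psf.

439 psf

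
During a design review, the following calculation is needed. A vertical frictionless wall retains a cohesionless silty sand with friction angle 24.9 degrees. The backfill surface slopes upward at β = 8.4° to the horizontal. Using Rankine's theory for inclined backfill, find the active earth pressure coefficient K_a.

K_a = cos β · (cos β − √(cos²β − cos²φ)) / (cos β + √(cos²β − cos²φ)).
cos β = 0.9893, cos φ = 0.9070, √(cos²β − cos²φ) = 0.3949.
K_a = 0.9893 × (0.9893 − 0.3949)/(0.9893 + 0.3949) = 0.4248.

0.425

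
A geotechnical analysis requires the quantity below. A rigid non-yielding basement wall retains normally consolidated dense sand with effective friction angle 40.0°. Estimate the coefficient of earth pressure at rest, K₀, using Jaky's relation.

0.357

K₀ = 1 − sin φ' = 1 − sin 40.0° = 0.3572.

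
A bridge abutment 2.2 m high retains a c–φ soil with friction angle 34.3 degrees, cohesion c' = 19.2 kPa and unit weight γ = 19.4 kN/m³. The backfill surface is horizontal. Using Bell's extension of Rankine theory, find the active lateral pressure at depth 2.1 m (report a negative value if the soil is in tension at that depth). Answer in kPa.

-8.92 kPa

K_a = (1 − sin φ)/(1 + sin φ) = 0.2792.
σ_a = K_a γ z − 2c√K_a = 0.2792×19.4×2.1 − 2×19.2×0.5284 = -8.916 kPa.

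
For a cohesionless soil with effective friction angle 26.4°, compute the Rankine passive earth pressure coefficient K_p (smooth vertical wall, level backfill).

K_p = (1 + sin φ)/(1 − sin φ) = tan²(45° + 26.4°/2) = 2.601.

2.60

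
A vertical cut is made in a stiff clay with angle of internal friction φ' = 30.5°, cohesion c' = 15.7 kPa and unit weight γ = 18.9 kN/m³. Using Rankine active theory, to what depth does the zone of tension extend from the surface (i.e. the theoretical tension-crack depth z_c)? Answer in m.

K_a = tan²(45° − 30.5°/2) = 0.3267; √K_a = 0.5715.
The active pressure is zero where K_a γ z = 2c√K_a, so z_c = 2c/(γ√K_a) = 2×15.7/(18.9×0.5715) = 2.907 m.

2.91 m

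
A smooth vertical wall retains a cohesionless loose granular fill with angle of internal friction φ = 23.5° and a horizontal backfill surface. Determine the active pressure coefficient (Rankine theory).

K_a = (1 − sin φ)/(1 + sin φ) = (1 − sin 23.5°)/(1 + sin 23.5°) = 0.4298.

0.430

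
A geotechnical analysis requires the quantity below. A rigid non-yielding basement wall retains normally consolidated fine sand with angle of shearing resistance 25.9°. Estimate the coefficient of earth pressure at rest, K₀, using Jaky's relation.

0.563

K₀ = 1 − sin φ' = 1 − sin 25.9° = 0.5632.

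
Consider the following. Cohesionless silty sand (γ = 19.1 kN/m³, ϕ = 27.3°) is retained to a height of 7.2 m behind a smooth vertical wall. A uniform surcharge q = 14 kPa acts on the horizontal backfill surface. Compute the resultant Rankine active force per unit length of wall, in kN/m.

K_a = tan²(45° − φ/2) = 0.3711.
Soil triangle: ½ K_a γ H² = 0.5×0.3711×19.1×7.2² = 183.7 kN/m.
Surcharge rectangle: K_a q H = 0.3711×14×7.2 = 37.41 kN/m.
Total = 183.7 + 37.41 = 221.1 kN/m.

221 kN/m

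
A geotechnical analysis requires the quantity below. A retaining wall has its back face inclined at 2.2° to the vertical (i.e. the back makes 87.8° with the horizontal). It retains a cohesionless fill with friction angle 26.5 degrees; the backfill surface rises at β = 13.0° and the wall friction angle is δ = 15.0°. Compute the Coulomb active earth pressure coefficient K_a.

K_a = sin²(α+φ) / [sin²α · sin(α−δ) · (1 + √{sin(φ+δ)sin(φ−β) / (sin(α−δ)sin(α+β))})²].
With α = 87.8°, φ = 26.5°, δ = 15.0°, β = 13.0°: K_a = 0.4405.

0.441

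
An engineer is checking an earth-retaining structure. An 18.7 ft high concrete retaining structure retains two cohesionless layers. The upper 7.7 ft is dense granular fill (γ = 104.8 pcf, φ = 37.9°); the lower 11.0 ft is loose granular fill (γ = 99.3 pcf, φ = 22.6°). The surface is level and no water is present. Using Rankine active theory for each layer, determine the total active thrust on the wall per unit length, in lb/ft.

K_a1 = tan²(45°−37.9°/2) = 0.2389; K_a2 = tan²(45°−22.6°/2) = 0.4448.
Layer 1: σ at base = K_a1 γ₁ h₁ = 192.8 psf; P₁ = ½×192.8×7.7 = 742.3.
Layer 2: σ_v at top = γ₁h₁ = 807.0; σ_h top = K_a2×807.0 = 358.9; σ_h base = K_a2×(807.0+99.3×11.0) = 844.7.
P₂ = ½(358.9+844.7)×11.0 = 6620. Total P_a = 742.3+6620 = 7363 lb/ft.

7360 lb/ft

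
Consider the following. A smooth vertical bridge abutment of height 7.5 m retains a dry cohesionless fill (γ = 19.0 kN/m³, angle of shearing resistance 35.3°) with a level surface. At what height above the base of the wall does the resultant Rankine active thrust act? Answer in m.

K_a = 0.2675.
The pressure distribution is triangular, so the resultant acts at H/3 above the base = 7.5/3 = 2.500 m.

2.50 m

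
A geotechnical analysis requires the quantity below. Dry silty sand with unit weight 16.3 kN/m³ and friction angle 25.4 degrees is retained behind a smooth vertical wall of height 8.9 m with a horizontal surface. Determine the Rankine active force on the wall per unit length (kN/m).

K_a = tan²(45° − φ/2) = 0.3996.
P_a = ½ K_a γ H² = 0.5 × 0.3996 × 16.3 × 8.9² = 258.0 kN/m.

258 kN/m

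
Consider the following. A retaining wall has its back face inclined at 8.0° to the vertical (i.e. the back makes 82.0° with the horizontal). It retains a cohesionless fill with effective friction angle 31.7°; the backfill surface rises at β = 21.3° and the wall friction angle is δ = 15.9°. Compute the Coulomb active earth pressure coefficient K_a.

0.486

K_a = sin²(α+φ) / [sin²α · sin(α−δ) · (1 + √{sin(φ+δ)sin(φ−β) / (sin(α−δ)sin(α+β))})²].
With α = 82.0°, φ = 31.7°, δ = 15.9°, β = 21.3°: K_a = 0.4861.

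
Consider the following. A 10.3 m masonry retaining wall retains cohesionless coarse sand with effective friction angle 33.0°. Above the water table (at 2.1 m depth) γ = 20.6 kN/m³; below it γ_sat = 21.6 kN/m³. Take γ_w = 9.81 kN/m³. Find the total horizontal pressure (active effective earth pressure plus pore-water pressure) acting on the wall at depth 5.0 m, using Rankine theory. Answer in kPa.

K_a = (1 − sin φ)/(1 + sin φ) = 0.2948.
γ' = 21.6 − 9.81 = 11.79 kN/m³.
Effective vertical stress at 5.0 m: σ'_v = 20.6×2.1 + 11.79×2.90 = 77.45 kPa.
σ'_h = K_a σ'_v = 0.2948 × 77.45 = 22.83 kPa; u = γ_w × 2.90 = 28.45 kPa.
Total σ_h = 22.83 + 28.45 = 51.28 kPa.

51.3 kPa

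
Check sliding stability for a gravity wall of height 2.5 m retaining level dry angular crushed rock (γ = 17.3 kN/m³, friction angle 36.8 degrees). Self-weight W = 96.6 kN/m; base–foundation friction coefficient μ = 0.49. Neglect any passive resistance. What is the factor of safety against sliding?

K_a = tan²(45° − 36.8°/2) = 0.2508.
P_a = ½K_aγH² = 0.5×0.2508×17.3×2.5² = 13.56 kN/m, acting at H/3 = 0.8333 m above the base.
FS_sliding = μW / P_a = 0.49×96.6 / 13.56 = 3.492.

3.49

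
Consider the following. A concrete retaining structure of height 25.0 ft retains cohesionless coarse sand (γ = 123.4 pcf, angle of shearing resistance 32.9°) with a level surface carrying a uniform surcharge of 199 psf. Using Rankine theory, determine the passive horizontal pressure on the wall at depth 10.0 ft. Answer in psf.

4840 psf

K_p = (1 + sin φ)/(1 − sin φ) = 3.378.
σ_v = γz + q = 123.4 × 10.0 + 199 = 1433 psf.
σ_h = K_p σ_v = 3.378 × 1433 = 4841 psf.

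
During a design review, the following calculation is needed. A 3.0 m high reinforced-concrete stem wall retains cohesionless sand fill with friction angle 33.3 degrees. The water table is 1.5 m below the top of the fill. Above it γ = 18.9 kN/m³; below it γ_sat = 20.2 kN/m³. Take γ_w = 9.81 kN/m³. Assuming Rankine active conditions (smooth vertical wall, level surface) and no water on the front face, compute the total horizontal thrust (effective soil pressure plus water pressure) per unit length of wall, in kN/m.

33.0 kN/m

K_a = tan²(45° − φ/2) = 0.2911.
γ' = 20.2 − 9.81 = 10.39 kN/m³. Depth below WT = 1.5 m.
σ'_h at WT = K_a γ d_w = 8.254 kPa; at base = 8.254 + K_a γ' × 1.5 = 12.79 kPa.
P₁ (0–1.5 m) = ½×8.254×1.5 = 6.190. P₂ (1.5–3.0 m) = ½(8.254+12.79)×1.5 = 15.78.
P_w = ½ γ_w h₂² = 0.5×9.81×1.5² = 11.04. Total = 6.190+15.78+11.04 = 33.01 kN/m.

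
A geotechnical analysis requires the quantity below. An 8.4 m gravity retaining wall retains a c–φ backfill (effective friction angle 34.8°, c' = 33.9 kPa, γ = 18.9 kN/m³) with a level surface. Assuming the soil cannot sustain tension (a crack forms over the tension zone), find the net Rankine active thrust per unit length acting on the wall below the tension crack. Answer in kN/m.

K_a = 0.2733; √K_a = 0.5228.
Tension-crack depth z_c = 2c/(γ√K_a) = 2×33.9/(18.9×0.5228) = 6.862 m.
σ_a at base = K_a γ H − 2c√K_a = 0.2733×18.9×8.4 − 2×33.9×0.5228 = 7.945 kPa.
P_a = ½ × 7.945 × (H − z_c) = 0.5×7.945×1.538 = 6.110 kN/m.

6.11 kN/m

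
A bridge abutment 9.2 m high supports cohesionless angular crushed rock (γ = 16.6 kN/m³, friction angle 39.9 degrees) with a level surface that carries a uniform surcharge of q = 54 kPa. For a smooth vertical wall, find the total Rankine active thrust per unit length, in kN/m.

K_a = tan²(45° − φ/2) = 0.2184.
Soil triangle: ½ K_a γ H² = 0.5×0.2184×16.6×9.2² = 153.5 kN/m.
Surcharge rectangle: K_a q H = 0.2184×54×9.2 = 108.5 kN/m.
Total = 153.5 + 108.5 = 262.0 kN/m.

262 kN/m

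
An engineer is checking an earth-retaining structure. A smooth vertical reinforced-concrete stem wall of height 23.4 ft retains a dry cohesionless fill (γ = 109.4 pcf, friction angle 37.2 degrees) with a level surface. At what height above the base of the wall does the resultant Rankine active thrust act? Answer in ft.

K_a = 0.2464.
The pressure distribution is triangular, so the resultant acts at H/3 above the base = 23.4/3 = 7.800 ft.

7.80 ft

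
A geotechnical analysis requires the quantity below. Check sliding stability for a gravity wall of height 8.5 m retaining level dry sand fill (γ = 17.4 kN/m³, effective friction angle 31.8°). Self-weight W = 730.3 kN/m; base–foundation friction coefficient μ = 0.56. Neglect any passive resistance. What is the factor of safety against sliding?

K_a = tan²(45° − 31.8°/2) = 0.3098.
P_a = ½K_aγH² = 0.5×0.3098×17.4×8.5² = 194.7 kN/m, acting at H/3 = 2.833 m above the base.
FS_sliding = μW / P_a = 0.56×730.3 / 194.7 = 2.100.

2.10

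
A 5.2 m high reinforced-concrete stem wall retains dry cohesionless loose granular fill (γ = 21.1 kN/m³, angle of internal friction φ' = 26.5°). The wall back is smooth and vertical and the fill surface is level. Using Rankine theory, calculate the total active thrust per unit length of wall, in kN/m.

109 kN/m

K_a = tan²(45° − φ/2) = 0.3829.
P_a = ½ K_a γ H² = 0.5 × 0.3829 × 21.1 × 5.2² = 109.2 kN/m.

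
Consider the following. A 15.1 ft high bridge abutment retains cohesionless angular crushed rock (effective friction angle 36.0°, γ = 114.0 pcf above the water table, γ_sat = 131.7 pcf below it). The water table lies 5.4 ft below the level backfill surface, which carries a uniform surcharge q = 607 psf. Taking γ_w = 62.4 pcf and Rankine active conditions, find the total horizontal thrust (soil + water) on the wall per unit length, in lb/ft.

8140 lb/ft

K_a = tan²(45° − φ/2) = 0.2596.
γ' = 131.7 − 62.4 = 69.30 pcf. h₂ = H − d_w = 9.7 ft.
σ'_h: at surface K_a·q = 157.6; at WT K_a(q+γd_w) = 317.4; at base K_a(q+γd_w+γ'h₂) = 491.9 psf.
P₁ = ½(157.6+317.4)×5.4 = 1282; P₂ = ½(317.4+491.9)×9.7 = 3925; P_w = ½γ_w h₂² = 2936.
Total = 1282+3925+2936 = 8143 lb/ft.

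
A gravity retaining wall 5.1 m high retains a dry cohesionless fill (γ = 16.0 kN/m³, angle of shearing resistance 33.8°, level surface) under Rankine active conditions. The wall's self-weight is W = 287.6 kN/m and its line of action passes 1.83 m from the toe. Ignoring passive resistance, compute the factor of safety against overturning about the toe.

5.22

K_a = tan²(45° − 33.8°/2) = 0.2851.
P_a = ½K_aγH² = 0.5×0.2851×16.0×5.1² = 59.32 kN/m, acting at H/3 = 1.700 m above the base.
Overturning moment M_o = P_a × H/3 = 59.32 × 1.700 = 100.9.
Resisting moment M_r = W × 1.83 = 287.6 × 1.83 = 526.3.
FS_overturning = M_r/M_o = 526.3/100.9 = 5.219.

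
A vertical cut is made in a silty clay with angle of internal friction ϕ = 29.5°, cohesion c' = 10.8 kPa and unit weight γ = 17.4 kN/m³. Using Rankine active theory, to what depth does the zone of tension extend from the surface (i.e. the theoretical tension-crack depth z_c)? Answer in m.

2.13 m

K_a = tan²(45° − 29.5°/2) = 0.3401; √K_a = 0.5832.
The active pressure is zero where K_a γ z = 2c√K_a, so z_c = 2c/(γ√K_a) = 2×10.8/(17.4×0.5832) = 2.129 m.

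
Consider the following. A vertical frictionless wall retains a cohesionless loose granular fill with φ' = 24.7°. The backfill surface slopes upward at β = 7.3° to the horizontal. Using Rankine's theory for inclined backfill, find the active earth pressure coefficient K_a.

K_a = cos β · (cos β − √(cos²β − cos²φ)) / (cos β + √(cos²β − cos²φ)).
cos β = 0.9919, cos φ = 0.9085, √(cos²β − cos²φ) = 0.3981.
K_a = 0.9919 × (0.9919 − 0.3981)/(0.9919 + 0.3981) = 0.4237.

0.424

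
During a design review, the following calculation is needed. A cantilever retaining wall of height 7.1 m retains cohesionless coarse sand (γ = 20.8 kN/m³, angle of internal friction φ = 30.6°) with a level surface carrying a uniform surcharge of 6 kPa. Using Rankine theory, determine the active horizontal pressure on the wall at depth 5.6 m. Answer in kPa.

K_a = (1 − sin φ)/(1 + sin φ) = 0.3253.
σ_v = γz + q = 20.8 × 5.6 + 6 = 122.5 kPa.
σ_h = K_a σ_v = 0.3253 × 122.5 = 39.85 kPa.

39.8 kPa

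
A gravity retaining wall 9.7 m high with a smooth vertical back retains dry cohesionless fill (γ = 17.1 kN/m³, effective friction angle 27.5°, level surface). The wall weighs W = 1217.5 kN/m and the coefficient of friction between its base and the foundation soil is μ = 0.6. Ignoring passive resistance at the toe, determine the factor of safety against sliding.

K_a = tan²(45° − 27.5°/2) = 0.3682.
P_a = ½K_aγH² = 0.5×0.3682×17.1×9.7² = 296.2 kN/m, acting at H/3 = 3.233 m above the base.
FS_sliding = μW / P_a = 0.6×1217.5 / 296.2 = 2.466.

2.47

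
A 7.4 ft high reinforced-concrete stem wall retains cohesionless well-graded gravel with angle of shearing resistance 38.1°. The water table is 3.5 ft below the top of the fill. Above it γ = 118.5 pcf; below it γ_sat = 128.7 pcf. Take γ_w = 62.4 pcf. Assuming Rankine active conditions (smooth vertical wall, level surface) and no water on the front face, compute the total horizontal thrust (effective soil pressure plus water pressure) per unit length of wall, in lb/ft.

1150 lb/ft

K_a = tan²(45° − φ/2) = 0.2368.
γ' = 128.7 − 62.4 = 66.30 pcf. Depth below WT = 3.9 ft.
σ'_h at WT = K_a γ d_w = 98.23 psf; at base = 98.23 + K_a γ' × 3.9 = 159.5 psf.
P₁ (0–3.5 ft) = ½×98.23×3.5 = 171.9. P₂ (3.5–7.4 ft) = ½(98.23+159.5)×3.9 = 502.5.
P_w = ½ γ_w h₂² = 0.5×62.4×3.9² = 474.6. Total = 171.9+502.5+474.6 = 1149 lb/ft.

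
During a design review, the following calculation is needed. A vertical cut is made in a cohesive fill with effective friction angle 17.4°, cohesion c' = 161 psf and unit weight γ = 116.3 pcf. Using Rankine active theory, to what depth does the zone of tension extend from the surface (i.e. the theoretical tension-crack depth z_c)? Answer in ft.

3.77 ft

K_a = tan²(45° − 17.4°/2) = 0.5396; √K_a = 0.7346.
The active pressure is zero where K_a γ z = 2c√K_a, so z_c = 2c/(γ√K_a) = 2×161/(116.3×0.7346) = 3.769 ft.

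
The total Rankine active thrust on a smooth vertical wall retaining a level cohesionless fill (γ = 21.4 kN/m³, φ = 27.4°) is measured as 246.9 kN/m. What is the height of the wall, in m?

7.90 m

K_a = 0.3697. P_a = ½ K_a γ H² ⇒ H = √(2P_a/(K_a γ)).
H = √(2×246.9/(0.3697×21.4)) = 7.901 m.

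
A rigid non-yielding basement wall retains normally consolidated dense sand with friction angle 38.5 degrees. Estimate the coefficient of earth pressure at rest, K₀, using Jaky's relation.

K₀ = 1 − sin φ' = 1 − sin 38.5° = 0.3775.

0.377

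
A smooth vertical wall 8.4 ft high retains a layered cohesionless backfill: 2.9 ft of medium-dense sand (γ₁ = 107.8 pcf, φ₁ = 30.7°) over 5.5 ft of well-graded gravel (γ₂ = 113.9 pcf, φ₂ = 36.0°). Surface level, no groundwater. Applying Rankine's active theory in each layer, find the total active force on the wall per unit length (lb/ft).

1040 lb/ft

K_a1 = tan²(45°−30.7°/2) = 0.3240; K_a2 = tan²(45°−36.0°/2) = 0.2596.
Layer 1: σ at base = K_a1 γ₁ h₁ = 101.3 psf; P₁ = ½×101.3×2.9 = 146.9.
Layer 2: σ_v at top = γ₁h₁ = 312.6; σ_h top = K_a2×312.6 = 81.16; σ_h base = K_a2×(312.6+113.9×5.5) = 243.8.
P₂ = ½(81.16+243.8)×5.5 = 893.6. Total P_a = 146.9+893.6 = 1041 lb/ft.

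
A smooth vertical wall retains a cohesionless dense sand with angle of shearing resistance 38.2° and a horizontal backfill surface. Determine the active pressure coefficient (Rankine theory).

0.236

K_a = tan²(45° − φ/2) = tan²(25.90°) = 0.2358.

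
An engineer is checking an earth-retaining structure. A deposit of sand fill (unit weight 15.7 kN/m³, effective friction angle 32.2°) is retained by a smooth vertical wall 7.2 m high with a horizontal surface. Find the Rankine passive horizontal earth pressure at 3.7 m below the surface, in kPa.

K_p = (1 + sin φ)/(1 − sin φ) = 3.282.
σ_h = K_p γ z = 3.282 × 15.7 × 3.7 = 190.6 kPa.

191 kPa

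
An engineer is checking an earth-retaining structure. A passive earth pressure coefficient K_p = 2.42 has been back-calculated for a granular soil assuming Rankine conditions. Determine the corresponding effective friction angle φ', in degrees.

K_p = (1+sin φ)/(1−sin φ) ⇒ sin φ = (K_p − 1)/(K_p + 1) = 0.4152.
φ = arcsin(0.4152) = 24.53°.

24.5°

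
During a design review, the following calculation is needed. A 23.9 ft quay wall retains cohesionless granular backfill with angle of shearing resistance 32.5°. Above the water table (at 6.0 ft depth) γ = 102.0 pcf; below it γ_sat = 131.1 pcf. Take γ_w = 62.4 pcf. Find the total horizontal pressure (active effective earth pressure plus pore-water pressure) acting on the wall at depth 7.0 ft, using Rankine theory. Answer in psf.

K_a = (1 − sin φ)/(1 + sin φ) = 0.3010.
γ' = 131.1 − 62.4 = 68.70 pcf.
Effective vertical stress at 7.0 ft: σ'_v = 102.0×6.0 + 68.70×1.00 = 680.7 psf.
σ'_h = K_a σ'_v = 0.3010 × 680.7 = 204.9 psf; u = γ_w × 1.00 = 62.40 psf.
Total σ_h = 204.9 + 62.40 = 267.3 psf.

267 psf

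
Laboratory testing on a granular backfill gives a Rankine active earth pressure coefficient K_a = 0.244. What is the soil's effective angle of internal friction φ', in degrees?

K_a = tan²(45° − φ/2) ⇒ 45° − φ/2 = arctan(√0.244) = 26.29°.
φ = 2(45° − 26.29°) = 37.42°.

37.4°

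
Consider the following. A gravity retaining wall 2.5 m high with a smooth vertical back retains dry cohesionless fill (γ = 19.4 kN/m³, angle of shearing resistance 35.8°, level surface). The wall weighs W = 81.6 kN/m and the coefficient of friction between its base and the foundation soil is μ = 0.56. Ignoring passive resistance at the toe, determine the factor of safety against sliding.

2.88

K_a = tan²(45° − 35.8°/2) = 0.2619.
P_a = ½K_aγH² = 0.5×0.2619×19.4×2.5² = 15.88 kN/m, acting at H/3 = 0.8333 m above the base.
FS_sliding = μW / P_a = 0.56×81.6 / 15.88 = 2.878.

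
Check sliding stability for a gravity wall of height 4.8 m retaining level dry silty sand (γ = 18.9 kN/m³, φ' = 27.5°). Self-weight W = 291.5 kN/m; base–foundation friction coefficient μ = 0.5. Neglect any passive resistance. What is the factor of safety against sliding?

K_a = tan²(45° − 27.5°/2) = 0.3682.
P_a = ½K_aγH² = 0.5×0.3682×18.9×4.8² = 80.17 kN/m, acting at H/3 = 1.600 m above the base.
FS_sliding = μW / P_a = 0.5×291.5 / 80.17 = 1.818.

1.82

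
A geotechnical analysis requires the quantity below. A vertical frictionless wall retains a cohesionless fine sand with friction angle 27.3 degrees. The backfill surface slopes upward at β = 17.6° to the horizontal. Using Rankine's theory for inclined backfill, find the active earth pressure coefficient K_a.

0.447

K_a = cos β · (cos β − √(cos²β − cos²φ)) / (cos β + √(cos²β − cos²φ)).
cos β = 0.9532, cos φ = 0.8886, √(cos²β − cos²φ) = 0.3449.
K_a = 0.9532 × (0.9532 − 0.3449)/(0.9532 + 0.3449) = 0.4467.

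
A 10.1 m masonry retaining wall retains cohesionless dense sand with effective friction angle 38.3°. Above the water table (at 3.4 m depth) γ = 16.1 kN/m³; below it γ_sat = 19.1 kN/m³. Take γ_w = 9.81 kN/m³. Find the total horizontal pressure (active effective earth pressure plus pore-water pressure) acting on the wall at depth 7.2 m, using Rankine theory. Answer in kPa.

K_a = (1 − sin φ)/(1 + sin φ) = 0.2347.
γ' = 19.1 − 9.81 = 9.290 kN/m³.
Effective vertical stress at 7.2 m: σ'_v = 16.1×3.4 + 9.290×3.80 = 90.04 kPa.
σ'_h = K_a σ'_v = 0.2347 × 90.04 = 21.14 kPa; u = γ_w × 3.80 = 37.28 kPa.
Total σ_h = 21.14 + 37.28 = 58.41 kPa.

58.4 kPa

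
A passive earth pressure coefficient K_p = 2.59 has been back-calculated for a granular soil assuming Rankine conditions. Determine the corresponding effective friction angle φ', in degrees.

K_p = (1+sin φ)/(1−sin φ) ⇒ sin φ = (K_p − 1)/(K_p + 1) = 0.4429.
φ = arcsin(0.4429) = 26.29°.

26.3°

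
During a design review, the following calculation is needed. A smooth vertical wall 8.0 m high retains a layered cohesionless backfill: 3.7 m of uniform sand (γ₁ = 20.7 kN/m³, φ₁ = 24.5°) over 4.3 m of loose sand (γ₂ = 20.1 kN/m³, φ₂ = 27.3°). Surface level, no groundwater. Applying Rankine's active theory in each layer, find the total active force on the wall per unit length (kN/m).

250 kN/m

K_a1 = tan²(45°−24.5°/2) = 0.4137; K_a2 = tan²(45°−27.3°/2) = 0.3711.
Layer 1: σ at base = K_a1 γ₁ h₁ = 31.69 kPa; P₁ = ½×31.69×3.7 = 58.62.
Layer 2: σ_v at top = γ₁h₁ = 76.59; σ_h top = K_a2×76.59 = 28.42; σ_h base = K_a2×(76.59+20.1×4.3) = 60.50.
P₂ = ½(28.42+60.50)×4.3 = 191.2. Total P_a = 58.62+191.2 = 249.8 kN/m.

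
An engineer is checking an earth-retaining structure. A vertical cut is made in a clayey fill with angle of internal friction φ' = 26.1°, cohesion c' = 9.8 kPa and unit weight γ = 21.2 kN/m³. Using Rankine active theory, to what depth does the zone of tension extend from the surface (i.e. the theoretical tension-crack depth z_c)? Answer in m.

K_a = tan²(45° − 26.1°/2) = 0.3889; √K_a = 0.6237.
The active pressure is zero where K_a γ z = 2c√K_a, so z_c = 2c/(γ√K_a) = 2×9.8/(21.2×0.6237) = 1.482 m.

1.48 m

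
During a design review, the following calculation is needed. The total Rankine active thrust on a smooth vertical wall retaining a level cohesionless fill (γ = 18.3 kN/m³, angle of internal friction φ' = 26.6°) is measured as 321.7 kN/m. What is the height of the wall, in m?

9.60 m

K_a = 0.3814. P_a = ½ K_a γ H² ⇒ H = √(2P_a/(K_a γ)).
H = √(2×321.7/(0.3814×18.3)) = 9.601 m.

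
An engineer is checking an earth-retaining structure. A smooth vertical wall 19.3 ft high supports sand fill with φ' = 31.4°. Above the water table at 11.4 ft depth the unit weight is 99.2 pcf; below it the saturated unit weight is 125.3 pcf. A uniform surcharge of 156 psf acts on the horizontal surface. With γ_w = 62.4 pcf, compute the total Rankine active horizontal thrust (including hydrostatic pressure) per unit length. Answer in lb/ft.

K_a = tan²(45° − φ/2) = 0.3149.
γ' = 125.3 − 62.4 = 62.90 pcf. h₂ = H − d_w = 7.9 ft.
σ'_h: at surface K_a·q = 49.13; at WT K_a(q+γd_w) = 405.3; at base K_a(q+γd_w+γ'h₂) = 561.7 psf.
P₁ = ½(49.13+405.3)×11.4 = 2590; P₂ = ½(405.3+561.7)×7.9 = 3820; P_w = ½γ_w h₂² = 1947.
Total = 2590+3820+1947 = 8357 lb/ft.

8360 lb/ft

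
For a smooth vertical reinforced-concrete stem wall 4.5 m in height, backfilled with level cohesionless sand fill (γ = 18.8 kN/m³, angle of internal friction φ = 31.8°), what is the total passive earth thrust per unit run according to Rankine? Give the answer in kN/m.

614 kN/m

K_p = tan²(45° + φ/2) = 3.228.
P_p = ½ K_p γ H² = 0.5 × 3.228 × 18.8 × 4.5² = 614.4 kN/m.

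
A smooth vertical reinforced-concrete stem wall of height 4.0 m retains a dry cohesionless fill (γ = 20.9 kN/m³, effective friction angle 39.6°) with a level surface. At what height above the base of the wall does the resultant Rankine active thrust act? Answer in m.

K_a = 0.2214.
The pressure distribution is triangular, so the resultant acts at H/3 above the base = 4.0/3 = 1.333 m.

1.33 m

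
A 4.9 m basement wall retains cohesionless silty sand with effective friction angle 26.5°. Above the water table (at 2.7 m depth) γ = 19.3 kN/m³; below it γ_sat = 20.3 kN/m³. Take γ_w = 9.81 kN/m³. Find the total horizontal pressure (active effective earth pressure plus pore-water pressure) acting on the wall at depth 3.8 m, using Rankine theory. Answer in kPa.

K_a = (1 − sin φ)/(1 + sin φ) = 0.3829.
γ' = 20.3 − 9.81 = 10.49 kN/m³.
Effective vertical stress at 3.8 m: σ'_v = 19.3×2.7 + 10.49×1.10 = 63.65 kPa.
σ'_h = K_a σ'_v = 0.3829 × 63.65 = 24.37 kPa; u = γ_w × 1.10 = 10.79 kPa.
Total σ_h = 24.37 + 10.79 = 35.16 kPa.

35.2 kPa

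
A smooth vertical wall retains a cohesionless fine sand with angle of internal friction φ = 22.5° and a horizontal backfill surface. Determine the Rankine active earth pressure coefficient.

0.446

K_a = tan²(45° − φ/2) = tan²(33.75°) = 0.4465.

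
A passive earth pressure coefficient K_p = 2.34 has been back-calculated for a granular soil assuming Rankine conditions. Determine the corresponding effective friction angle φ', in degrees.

23.7°

K_p = (1+sin φ)/(1−sin φ) ⇒ sin φ = (K_p − 1)/(K_p + 1) = 0.4012.
φ = arcsin(0.4012) = 23.65°.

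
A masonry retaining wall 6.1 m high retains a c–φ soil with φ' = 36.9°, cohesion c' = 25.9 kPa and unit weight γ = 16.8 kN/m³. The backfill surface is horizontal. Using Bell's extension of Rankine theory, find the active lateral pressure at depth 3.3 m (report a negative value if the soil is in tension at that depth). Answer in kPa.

-12.0 kPa

K_a = (1 − sin φ)/(1 + sin φ) = 0.2497.
σ_a = K_a γ z − 2c√K_a = 0.2497×16.8×3.3 − 2×25.9×0.4997 = -12.04 kPa.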